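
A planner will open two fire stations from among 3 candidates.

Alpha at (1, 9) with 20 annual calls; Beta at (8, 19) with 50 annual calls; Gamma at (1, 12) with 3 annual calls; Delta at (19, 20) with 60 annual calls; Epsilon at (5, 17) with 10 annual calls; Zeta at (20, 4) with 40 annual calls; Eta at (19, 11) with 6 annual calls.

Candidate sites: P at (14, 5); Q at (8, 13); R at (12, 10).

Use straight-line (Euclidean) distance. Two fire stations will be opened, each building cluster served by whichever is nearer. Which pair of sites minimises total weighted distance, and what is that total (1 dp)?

Evaluate every pair (each demand assigned to the nearer of the two):
  {P, Q}: total = 1604.9
  {Q, R}: total = 1707.3
  {P, R}: total = 1864.0
Best pair: {P, Q} with total 1604.9.

{P, Q}, total 1604.9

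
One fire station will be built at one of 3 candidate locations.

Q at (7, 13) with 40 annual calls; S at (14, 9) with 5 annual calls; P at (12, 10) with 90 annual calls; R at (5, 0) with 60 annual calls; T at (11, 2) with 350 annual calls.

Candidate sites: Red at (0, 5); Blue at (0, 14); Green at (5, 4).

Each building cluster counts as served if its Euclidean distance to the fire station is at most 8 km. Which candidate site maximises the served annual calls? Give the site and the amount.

Coverage radius r = 8 km; a point is covered iff (Δx)²+(Δy)² ≤ 8² = 64.
  Red (0, 5): covers {R} → 60
  Blue (0, 14): covers {Q} → 40
  Green (5, 4): covers {R, T} → 410
Maximum coverage at Green: 410 annual calls.

Green, covering 410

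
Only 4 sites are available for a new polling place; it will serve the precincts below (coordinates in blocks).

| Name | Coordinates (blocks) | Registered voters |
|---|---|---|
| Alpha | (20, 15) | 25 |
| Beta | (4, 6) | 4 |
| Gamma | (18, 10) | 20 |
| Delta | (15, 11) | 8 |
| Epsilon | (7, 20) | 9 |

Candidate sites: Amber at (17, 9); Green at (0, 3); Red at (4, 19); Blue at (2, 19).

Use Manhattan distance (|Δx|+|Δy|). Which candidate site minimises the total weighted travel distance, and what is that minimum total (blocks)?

Total weighted distance at each candidate:
  Amber (17, 9): total = 550
  Green (0, 3): total = 1728
  Red (4, 19): total = 1200
  Blue (2, 19): total = 1332
Minimum is at Amber with total 550 blocks.

Amber, total 550 blocks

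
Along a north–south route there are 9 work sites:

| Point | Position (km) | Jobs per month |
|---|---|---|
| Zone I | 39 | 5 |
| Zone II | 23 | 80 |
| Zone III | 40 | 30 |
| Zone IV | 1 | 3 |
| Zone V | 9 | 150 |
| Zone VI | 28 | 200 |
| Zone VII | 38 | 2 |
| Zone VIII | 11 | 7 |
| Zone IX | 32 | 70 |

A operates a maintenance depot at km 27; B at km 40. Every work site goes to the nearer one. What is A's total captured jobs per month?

510

The indifferent point is the midpoint (27+40)/2 = 33.5; work sites left of it (closer to A at 27) go to A, those right go to B.
  Zone IV at 1 (w=3) → A
  Zone V at 9 (w=150) → A
  Zone VIII at 11 (w=7) → A
  Zone II at 23 (w=80) → A
  Zone VI at 28 (w=200) → A
  Zone IX at 32 (w=70) → A
  Zone VII at 38 (w=2) → B
  Zone I at 39 (w=5) → B
  Zone III at 40 (w=30) → B
A captures 510; B captures 37.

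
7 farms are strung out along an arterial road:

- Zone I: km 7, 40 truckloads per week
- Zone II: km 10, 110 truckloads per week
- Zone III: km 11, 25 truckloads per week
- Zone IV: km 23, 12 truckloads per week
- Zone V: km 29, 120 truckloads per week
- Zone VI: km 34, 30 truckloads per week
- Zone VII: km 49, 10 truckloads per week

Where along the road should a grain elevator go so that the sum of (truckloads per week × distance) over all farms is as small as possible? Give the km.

x = 11

For a sum of weighted absolute distances on a line, the optimum is the weighted median (not the mean). Total weight W = 347; half-weight = 173.5.
Sort by position and accumulate weight:
  km 7 (Zone I, w=40) → cum 40
  km 10 (Zone II, w=110) → cum 150
  km 11 (Zone III, w=25) → cum 175  ≥ 173.5 → median here
  km 23 (Zone IV, w=12) → cum 187
  km 29 (Zone V, w=120) → cum 307
  km 34 (Zone VI, w=30) → cum 337
  km 49 (Zone VII, w=10) → cum 347
Optimal location: km 11.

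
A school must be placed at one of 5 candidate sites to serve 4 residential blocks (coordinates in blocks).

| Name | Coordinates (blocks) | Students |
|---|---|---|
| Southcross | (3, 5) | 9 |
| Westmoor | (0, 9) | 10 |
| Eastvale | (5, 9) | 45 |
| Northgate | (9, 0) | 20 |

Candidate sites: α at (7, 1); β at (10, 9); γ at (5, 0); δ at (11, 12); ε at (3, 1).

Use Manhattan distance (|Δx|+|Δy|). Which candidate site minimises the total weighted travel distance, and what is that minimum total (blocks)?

Total weighted distance at each candidate:
  α (7, 1): total = 732
  β (10, 9): total = 624
  γ (5, 0): total = 688
  δ (11, 12): total = 960
  ε (3, 1): total = 736
Minimum is at β with total 624 blocks.

β, total 624 blocks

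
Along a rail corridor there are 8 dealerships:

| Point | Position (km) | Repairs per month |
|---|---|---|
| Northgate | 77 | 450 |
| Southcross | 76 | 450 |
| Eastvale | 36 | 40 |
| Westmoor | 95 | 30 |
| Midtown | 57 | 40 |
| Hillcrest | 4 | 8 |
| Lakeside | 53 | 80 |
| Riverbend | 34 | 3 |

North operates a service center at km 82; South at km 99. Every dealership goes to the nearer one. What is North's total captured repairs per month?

1071

The indifferent point is the midpoint (82+99)/2 = 90.5; dealerships left of it (closer to North at 82) go to North, those right go to South.
  Hillcrest at 4 (w=8) → North
  Riverbend at 34 (w=3) → North
  Eastvale at 36 (w=40) → North
  Lakeside at 53 (w=80) → North
  Midtown at 57 (w=40) → North
  Southcross at 76 (w=450) → North
  Northgate at 77 (w=450) → North
  Westmoor at 95 (w=30) → South
North captures 1071; South captures 30.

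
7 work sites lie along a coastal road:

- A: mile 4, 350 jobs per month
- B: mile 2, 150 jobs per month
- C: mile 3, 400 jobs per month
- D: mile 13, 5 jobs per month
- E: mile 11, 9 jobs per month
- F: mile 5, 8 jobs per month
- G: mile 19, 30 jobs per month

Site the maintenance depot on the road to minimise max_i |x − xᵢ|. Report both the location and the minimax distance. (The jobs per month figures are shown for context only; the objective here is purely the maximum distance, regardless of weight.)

location 10.5, max distance 8.5

The 1-center on a line is the midpoint of the two extreme points: leftmost at 2, rightmost at 19.
Optimal location = (2 + 19)/2 = 10.5; maximum distance = (19 − 2)/2 = 8.5.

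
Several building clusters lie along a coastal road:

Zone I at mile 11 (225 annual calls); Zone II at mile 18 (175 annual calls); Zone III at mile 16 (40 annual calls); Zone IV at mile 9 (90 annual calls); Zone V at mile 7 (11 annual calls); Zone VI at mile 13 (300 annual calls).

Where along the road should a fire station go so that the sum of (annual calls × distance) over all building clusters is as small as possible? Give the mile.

For a sum of weighted absolute distances on a line, the optimum is the weighted median (not the mean). Total weight W = 841; half-weight = 420.5.
Sort by position and accumulate weight:
  mile 7 (Zone V, w=11) → cum 11
  mile 9 (Zone IV, w=90) → cum 101
  mile 11 (Zone I, w=225) → cum 326
  mile 13 (Zone VI, w=300) → cum 626  ≥ 420.5 → median here
  mile 16 (Zone III, w=40) → cum 666
  mile 18 (Zone II, w=175) → cum 841
Optimal location: mile 13.

x = 13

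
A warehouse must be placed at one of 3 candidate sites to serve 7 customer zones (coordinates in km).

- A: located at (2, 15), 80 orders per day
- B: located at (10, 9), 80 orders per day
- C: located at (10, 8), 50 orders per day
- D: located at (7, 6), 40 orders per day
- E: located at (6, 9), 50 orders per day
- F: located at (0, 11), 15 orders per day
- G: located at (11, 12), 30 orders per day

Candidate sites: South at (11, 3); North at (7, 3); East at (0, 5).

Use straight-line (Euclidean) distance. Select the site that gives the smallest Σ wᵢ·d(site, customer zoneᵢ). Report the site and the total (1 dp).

North, total 2747.3 km

Total weighted distance at each candidate:
  South (11, 3): total = 3006.1
  North (7, 3): total = 2747.3
  East (0, 5): total = 3324.0
Minimum is at North with total 2747.3 km.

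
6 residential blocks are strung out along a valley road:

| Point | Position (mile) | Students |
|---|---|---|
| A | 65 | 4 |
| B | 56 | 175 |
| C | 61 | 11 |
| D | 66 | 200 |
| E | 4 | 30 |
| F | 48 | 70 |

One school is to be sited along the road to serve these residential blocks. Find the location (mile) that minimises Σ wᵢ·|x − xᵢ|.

x = 56

For a sum of weighted absolute distances on a line, the optimum is the weighted median (not the mean). Total weight W = 490; half-weight = 245.
Sort by position and accumulate weight:
  mile 4 (E, w=30) → cum 30
  mile 48 (F, w=70) → cum 100
  mile 56 (B, w=175) → cum 275  ≥ 245 → median here
  mile 61 (C, w=11) → cum 286
  mile 65 (A, w=4) → cum 290
  mile 66 (D, w=200) → cum 490
Optimal location: mile 56.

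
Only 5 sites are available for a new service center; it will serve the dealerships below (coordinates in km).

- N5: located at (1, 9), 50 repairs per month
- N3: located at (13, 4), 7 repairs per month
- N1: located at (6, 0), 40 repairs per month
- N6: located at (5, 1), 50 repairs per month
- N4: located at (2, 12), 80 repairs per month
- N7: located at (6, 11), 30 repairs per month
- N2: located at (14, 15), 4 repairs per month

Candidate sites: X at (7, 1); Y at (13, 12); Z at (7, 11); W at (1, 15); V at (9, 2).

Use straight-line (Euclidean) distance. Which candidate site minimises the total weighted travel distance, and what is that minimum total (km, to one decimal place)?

Total weighted distance at each candidate:
  X (7, 1): total = 2034.3
  Y (13, 12): total = 3015.0
  Z (7, 11): total = 1802.7
  W (1, 15): total = 2271.5
  V (9, 2): total = 2230.0
Minimum is at Z with total 1802.7 km.

Z, total 1802.7 km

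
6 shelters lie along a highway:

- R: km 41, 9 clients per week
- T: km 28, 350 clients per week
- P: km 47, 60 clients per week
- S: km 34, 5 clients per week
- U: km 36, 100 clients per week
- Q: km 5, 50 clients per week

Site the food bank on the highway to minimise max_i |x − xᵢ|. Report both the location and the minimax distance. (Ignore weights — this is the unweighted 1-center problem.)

location 26, max distance 21

The 1-center on a line is the midpoint of the two extreme points: leftmost at 5, rightmost at 47.
Optimal location = (5 + 47)/2 = 26; maximum distance = (47 − 5)/2 = 21.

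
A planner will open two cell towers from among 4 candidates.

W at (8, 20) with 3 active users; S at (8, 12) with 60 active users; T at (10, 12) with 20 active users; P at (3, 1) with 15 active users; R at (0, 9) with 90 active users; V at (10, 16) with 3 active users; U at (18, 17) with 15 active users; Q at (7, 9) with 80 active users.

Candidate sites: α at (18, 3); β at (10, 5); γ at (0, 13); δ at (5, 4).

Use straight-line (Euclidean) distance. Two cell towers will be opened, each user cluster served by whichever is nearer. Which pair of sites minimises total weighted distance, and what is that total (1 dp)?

{β, γ}, total 1737.3

Evaluate every pair (each demand assigned to the nearer of the two):
  {β, γ}: total = 1737.3
  {γ, δ}: total = 1856.3
  {β, δ}: total = 1962.0
  {α, δ}: total = 2120.4
  {α, γ}: total = 2148.5
  {α, β}: total = 2355.5
Best pair: {β, γ} with total 1737.3.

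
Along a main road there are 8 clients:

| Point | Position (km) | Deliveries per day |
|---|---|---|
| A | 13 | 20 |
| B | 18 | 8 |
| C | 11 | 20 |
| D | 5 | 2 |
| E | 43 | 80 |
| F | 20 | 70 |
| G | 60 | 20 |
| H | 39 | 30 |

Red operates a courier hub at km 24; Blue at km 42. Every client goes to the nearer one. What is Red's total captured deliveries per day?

The indifferent point is the midpoint (24+42)/2 = 33; clients left of it (closer to Red at 24) go to Red, those right go to Blue.
  D at 5 (w=2) → Red
  C at 11 (w=20) → Red
  A at 13 (w=20) → Red
  B at 18 (w=8) → Red
  F at 20 (w=70) → Red
  H at 39 (w=30) → Blue
  E at 43 (w=80) → Blue
  G at 60 (w=20) → Blue
Red captures 120; Blue captures 130.

120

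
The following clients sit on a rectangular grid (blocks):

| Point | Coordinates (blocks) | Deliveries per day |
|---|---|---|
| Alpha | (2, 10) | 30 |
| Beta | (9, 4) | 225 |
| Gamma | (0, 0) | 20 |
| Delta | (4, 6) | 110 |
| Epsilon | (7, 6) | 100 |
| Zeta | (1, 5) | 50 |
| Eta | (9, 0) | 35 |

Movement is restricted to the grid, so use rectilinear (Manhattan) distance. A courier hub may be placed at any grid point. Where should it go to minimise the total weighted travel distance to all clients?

(7, 5)

Manhattan distance separates: Σwᵢ(|x−xᵢ|+|y−yᵢ|) = Σwᵢ|x−xᵢ| + Σwᵢ|y−yᵢ|, so x and y are optimised independently as 1-D weighted medians.
Total weight W = 570; half = 285.
x-coordinate, sorted with cumulative weight:
  x=0 (Gamma, w=20) cum 20
  x=1 (Zeta, w=50) cum 70
  x=2 (Alpha, w=30) cum 100
  x=4 (Delta, w=110) cum 210
  x=7 (Epsilon, w=100) cum 310  ← median
  x=9 (Beta, w=225) cum 535
  x=9 (Eta, w=35) cum 570
⇒ x* = 7
y-coordinate, sorted with cumulative weight:
  y=0 (Gamma, w=20) cum 20
  y=0 (Eta, w=35) cum 55
  y=4 (Beta, w=225) cum 280
  y=5 (Zeta, w=50) cum 330  ← median
  y=6 (Delta, w=110) cum 440
  y=6 (Epsilon, w=100) cum 540
  y=10 (Alpha, w=30) cum 570
⇒ y* = 5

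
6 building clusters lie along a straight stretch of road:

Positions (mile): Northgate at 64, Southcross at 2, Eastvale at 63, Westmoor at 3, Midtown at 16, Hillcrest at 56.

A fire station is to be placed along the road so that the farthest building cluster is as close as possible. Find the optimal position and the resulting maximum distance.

location 33, max distance 31

The 1-center on a line is the midpoint of the two extreme points: leftmost at 2, rightmost at 64.
Optimal location = (2 + 64)/2 = 33; maximum distance = (64 − 2)/2 = 31.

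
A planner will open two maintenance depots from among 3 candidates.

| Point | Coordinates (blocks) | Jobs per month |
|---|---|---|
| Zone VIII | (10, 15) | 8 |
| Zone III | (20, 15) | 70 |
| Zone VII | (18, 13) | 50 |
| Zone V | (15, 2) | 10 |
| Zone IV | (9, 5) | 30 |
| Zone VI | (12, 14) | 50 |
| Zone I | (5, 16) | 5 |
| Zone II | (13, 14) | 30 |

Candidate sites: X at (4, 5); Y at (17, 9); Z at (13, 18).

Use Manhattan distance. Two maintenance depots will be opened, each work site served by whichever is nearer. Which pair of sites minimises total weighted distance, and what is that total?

{Y, Z}, total 1798

Evaluate every pair (each demand assigned to the nearer of the two):
  {Y, Z}: total = 1798
  {X, Z}: total = 1958
  {X, Y}: total = 2054
Best pair: {Y, Z} with total 1798.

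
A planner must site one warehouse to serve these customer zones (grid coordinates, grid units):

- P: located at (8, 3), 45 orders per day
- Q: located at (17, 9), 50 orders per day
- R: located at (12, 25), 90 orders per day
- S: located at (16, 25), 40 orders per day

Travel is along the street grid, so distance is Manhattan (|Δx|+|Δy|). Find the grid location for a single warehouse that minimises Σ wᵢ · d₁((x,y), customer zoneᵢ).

Manhattan distance separates: Σwᵢ(|x−xᵢ|+|y−yᵢ|) = Σwᵢ|x−xᵢ| + Σwᵢ|y−yᵢ|, so x and y are optimised independently as 1-D weighted medians.
Total weight W = 225; half = 112.5.
x-coordinate, sorted with cumulative weight:
  x=8 (P, w=45) cum 45
  x=12 (R, w=90) cum 135  ← median
  x=16 (S, w=40) cum 175
  x=17 (Q, w=50) cum 225
⇒ x* = 12
y-coordinate, sorted with cumulative weight:
  y=3 (P, w=45) cum 45
  y=9 (Q, w=50) cum 95
  y=25 (R, w=90) cum 185  ← median
  y=25 (S, w=40) cum 225
⇒ y* = 25

(12, 25)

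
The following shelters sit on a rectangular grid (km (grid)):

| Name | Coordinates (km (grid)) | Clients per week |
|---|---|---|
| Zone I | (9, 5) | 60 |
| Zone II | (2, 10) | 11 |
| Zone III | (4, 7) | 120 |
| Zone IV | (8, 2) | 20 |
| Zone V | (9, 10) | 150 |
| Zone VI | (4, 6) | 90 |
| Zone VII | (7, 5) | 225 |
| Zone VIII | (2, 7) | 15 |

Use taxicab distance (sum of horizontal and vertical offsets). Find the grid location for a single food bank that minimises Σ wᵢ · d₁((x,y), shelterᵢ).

Manhattan distance separates: Σwᵢ(|x−xᵢ|+|y−yᵢ|) = Σwᵢ|x−xᵢ| + Σwᵢ|y−yᵢ|, so x and y are optimised independently as 1-D weighted medians.
Total weight W = 691; half = 345.5.
x-coordinate, sorted with cumulative weight:
  x=2 (Zone II, w=11) cum 11
  x=2 (Zone VIII, w=15) cum 26
  x=4 (Zone III, w=120) cum 146
  x=4 (Zone VI, w=90) cum 236
  x=7 (Zone VII, w=225) cum 461  ← median
  x=8 (Zone IV, w=20) cum 481
  x=9 (Zone I, w=60) cum 541
  x=9 (Zone V, w=150) cum 691
⇒ x* = 7
y-coordinate, sorted with cumulative weight:
  y=2 (Zone IV, w=20) cum 20
  y=5 (Zone I, w=60) cum 80
  y=5 (Zone VII, w=225) cum 305
  y=6 (Zone VI, w=90) cum 395  ← median
  y=7 (Zone III, w=120) cum 515
  y=7 (Zone VIII, w=15) cum 530
  y=10 (Zone II, w=11) cum 541
  y=10 (Zone V, w=150) cum 691
⇒ y* = 6

(7, 6)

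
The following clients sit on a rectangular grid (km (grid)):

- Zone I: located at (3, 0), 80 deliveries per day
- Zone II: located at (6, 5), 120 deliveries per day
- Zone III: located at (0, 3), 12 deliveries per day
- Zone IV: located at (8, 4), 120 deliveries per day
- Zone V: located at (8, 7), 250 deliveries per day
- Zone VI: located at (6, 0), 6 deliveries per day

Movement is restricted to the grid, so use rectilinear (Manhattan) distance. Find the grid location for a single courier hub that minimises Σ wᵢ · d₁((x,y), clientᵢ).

Manhattan distance separates: Σwᵢ(|x−xᵢ|+|y−yᵢ|) = Σwᵢ|x−xᵢ| + Σwᵢ|y−yᵢ|, so x and y are optimised independently as 1-D weighted medians.
Total weight W = 588; half = 294.
x-coordinate, sorted with cumulative weight:
  x=0 (Zone III, w=12) cum 12
  x=3 (Zone I, w=80) cum 92
  x=6 (Zone II, w=120) cum 212
  x=6 (Zone VI, w=6) cum 218
  x=8 (Zone IV, w=120) cum 338  ← median
  x=8 (Zone V, w=250) cum 588
⇒ x* = 8
y-coordinate, sorted with cumulative weight:
  y=0 (Zone I, w=80) cum 80
  y=0 (Zone VI, w=6) cum 86
  y=3 (Zone III, w=12) cum 98
  y=4 (Zone IV, w=120) cum 218
  y=5 (Zone II, w=120) cum 338  ← median
  y=7 (Zone V, w=250) cum 588
⇒ y* = 5

(8, 5)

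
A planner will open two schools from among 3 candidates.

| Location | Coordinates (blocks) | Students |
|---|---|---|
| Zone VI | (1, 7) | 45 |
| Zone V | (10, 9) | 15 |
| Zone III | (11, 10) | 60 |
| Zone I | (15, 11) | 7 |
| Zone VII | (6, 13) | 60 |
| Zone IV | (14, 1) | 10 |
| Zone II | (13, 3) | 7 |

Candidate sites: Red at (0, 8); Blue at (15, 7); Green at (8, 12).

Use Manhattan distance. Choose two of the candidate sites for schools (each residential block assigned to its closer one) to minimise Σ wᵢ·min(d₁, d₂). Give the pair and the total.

{Red, Green}, total 969

Evaluate every pair (each demand assigned to the nearer of the two):
  {Red, Green}: total = 969
  {Blue, Green}: total = 1235
  {Red, Blue}: total = 1415
Best pair: {Red, Green} with total 969.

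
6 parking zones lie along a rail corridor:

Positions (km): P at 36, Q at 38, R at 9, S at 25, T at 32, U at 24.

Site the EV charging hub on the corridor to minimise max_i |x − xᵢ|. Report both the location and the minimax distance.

location 23.5, max distance 14.5

The 1-center on a line is the midpoint of the two extreme points: leftmost at 9, rightmost at 38.
Optimal location = (9 + 38)/2 = 23.5; maximum distance = (38 − 9)/2 = 14.5.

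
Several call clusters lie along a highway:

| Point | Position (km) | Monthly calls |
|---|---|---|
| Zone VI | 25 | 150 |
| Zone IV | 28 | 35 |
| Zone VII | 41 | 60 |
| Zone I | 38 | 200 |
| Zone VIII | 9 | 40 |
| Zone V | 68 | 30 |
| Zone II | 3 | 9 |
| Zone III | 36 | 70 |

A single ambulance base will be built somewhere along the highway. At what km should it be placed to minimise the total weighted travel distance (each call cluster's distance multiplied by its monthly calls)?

For a sum of weighted absolute distances on a line, the optimum is the weighted median (not the mean). Total weight W = 594; half-weight = 297.
Sort by position and accumulate weight:
  km 3 (Zone II, w=9) → cum 9
  km 9 (Zone VIII, w=40) → cum 49
  km 25 (Zone VI, w=150) → cum 199
  km 28 (Zone IV, w=35) → cum 234
  km 36 (Zone III, w=70) → cum 304  ≥ 297 → median here
  km 38 (Zone I, w=200) → cum 504
  km 41 (Zone VII, w=60) → cum 564
  km 68 (Zone V, w=30) → cum 594
Optimal location: km 36.

x = 36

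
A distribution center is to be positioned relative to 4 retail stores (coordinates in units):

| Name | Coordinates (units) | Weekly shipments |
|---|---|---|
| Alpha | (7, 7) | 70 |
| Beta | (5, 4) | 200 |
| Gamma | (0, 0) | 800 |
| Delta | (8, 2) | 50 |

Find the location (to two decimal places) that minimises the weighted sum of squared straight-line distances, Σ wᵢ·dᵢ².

(1.69, 1.24)

The minimiser of Σwᵢ‖p−pᵢ‖² is the weighted centroid p* = (Σwᵢpᵢ)/(Σwᵢ).
Σwᵢ = 1120.
Σwᵢxᵢ = 70·7 + 200·5 + 800·0 + 50·8 = 1890.
Σwᵢyᵢ = 70·7 + 200·4 + 800·0 + 50·2 = 1390.
x* = 1890/1120 = 1.69, y* = 1390/1120 = 1.24.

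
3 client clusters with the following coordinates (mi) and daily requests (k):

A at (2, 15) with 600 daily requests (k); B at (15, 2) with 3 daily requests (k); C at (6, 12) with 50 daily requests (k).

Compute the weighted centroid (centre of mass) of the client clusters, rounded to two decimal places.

The minimiser of Σwᵢ‖p−pᵢ‖² is the weighted centroid p* = (Σwᵢpᵢ)/(Σwᵢ).
Σwᵢ = 653.
Σwᵢxᵢ = 600·2 + 3·15 + 50·6 = 1545.
Σwᵢyᵢ = 600·15 + 3·2 + 50·12 = 9606.
x* = 1545/653 = 2.37, y* = 9606/653 = 14.71.

(2.37, 14.71)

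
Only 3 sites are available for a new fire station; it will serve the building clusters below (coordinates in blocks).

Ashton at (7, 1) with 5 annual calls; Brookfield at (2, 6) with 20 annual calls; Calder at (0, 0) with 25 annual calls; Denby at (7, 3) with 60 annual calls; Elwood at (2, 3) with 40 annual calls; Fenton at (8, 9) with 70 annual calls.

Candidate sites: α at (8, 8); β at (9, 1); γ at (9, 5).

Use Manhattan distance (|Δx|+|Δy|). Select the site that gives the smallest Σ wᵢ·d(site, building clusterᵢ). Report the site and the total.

α, total 1470 blocks

Total weighted distance at each candidate:
  α (8, 8): total = 1470
  β (9, 1): total = 1730
  γ (9, 5): total = 1490
Minimum is at α with total 1470 blocks.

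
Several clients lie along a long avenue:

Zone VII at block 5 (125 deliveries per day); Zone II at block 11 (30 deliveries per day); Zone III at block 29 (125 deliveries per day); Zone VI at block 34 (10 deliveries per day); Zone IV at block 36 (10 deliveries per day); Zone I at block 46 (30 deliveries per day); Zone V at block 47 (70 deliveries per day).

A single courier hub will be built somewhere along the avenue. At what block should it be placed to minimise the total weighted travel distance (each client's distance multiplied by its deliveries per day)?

For a sum of weighted absolute distances on a line, the optimum is the weighted median (not the mean). Total weight W = 400; half-weight = 200.
Sort by position and accumulate weight:
  block 5 (Zone VII, w=125) → cum 125
  block 11 (Zone II, w=30) → cum 155
  block 29 (Zone III, w=125) → cum 280  ≥ 200 → median here
  block 34 (Zone VI, w=10) → cum 290
  block 36 (Zone IV, w=10) → cum 300
  block 46 (Zone I, w=30) → cum 330
  block 47 (Zone V, w=70) → cum 400
Optimal location: block 29.

x = 29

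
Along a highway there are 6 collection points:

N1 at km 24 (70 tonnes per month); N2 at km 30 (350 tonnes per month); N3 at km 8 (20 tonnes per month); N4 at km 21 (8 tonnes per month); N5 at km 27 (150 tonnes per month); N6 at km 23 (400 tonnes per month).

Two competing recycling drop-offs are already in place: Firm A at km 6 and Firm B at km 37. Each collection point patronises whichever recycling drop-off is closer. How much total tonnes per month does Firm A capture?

28

The indifferent point is the midpoint (6+37)/2 = 21.5; collection points left of it (closer to Firm A at 6) go to Firm A, those right go to Firm B.
  N3 at 8 (w=20) → Firm A
  N4 at 21 (w=8) → Firm A
  N6 at 23 (w=400) → Firm B
  N1 at 24 (w=70) → Firm B
  N5 at 27 (w=150) → Firm B
  N2 at 30 (w=350) → Firm B
Firm A captures 28; Firm B captures 970.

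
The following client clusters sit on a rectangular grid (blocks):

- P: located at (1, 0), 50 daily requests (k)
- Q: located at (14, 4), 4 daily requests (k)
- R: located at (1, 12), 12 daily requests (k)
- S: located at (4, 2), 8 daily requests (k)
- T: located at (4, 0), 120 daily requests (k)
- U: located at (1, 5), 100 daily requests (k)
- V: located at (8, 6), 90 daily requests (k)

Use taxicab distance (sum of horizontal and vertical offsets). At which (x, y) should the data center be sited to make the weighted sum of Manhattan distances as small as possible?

Manhattan distance separates: Σwᵢ(|x−xᵢ|+|y−yᵢ|) = Σwᵢ|x−xᵢ| + Σwᵢ|y−yᵢ|, so x and y are optimised independently as 1-D weighted medians.
Total weight W = 384; half = 192.
x-coordinate, sorted with cumulative weight:
  x=1 (P, w=50) cum 50
  x=1 (R, w=12) cum 62
  x=1 (U, w=100) cum 162
  x=4 (S, w=8) cum 170
  x=4 (T, w=120) cum 290  ← median
  x=8 (V, w=90) cum 380
  x=14 (Q, w=4) cum 384
⇒ x* = 4
y-coordinate, sorted with cumulative weight:
  y=0 (P, w=50) cum 50
  y=0 (T, w=120) cum 170
  y=2 (S, w=8) cum 178
  y=4 (Q, w=4) cum 182
  y=5 (U, w=100) cum 282  ← median
  y=6 (V, w=90) cum 372
  y=12 (R, w=12) cum 384
⇒ y* = 5

(4, 5)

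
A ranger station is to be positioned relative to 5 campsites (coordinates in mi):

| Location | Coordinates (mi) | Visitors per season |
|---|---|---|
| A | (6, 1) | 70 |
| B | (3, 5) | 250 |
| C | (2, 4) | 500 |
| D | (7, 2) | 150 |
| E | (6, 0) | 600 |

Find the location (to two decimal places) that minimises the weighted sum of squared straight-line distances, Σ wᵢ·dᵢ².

(4.34, 2.31)

The minimiser of Σwᵢ‖p−pᵢ‖² is the weighted centroid p* = (Σwᵢpᵢ)/(Σwᵢ).
Σwᵢ = 1570.
Σwᵢxᵢ = 70·6 + 250·3 + 500·2 + 150·7 + 600·6 = 6820.
Σwᵢyᵢ = 70·1 + 250·5 + 500·4 + 150·2 + 600·0 = 3620.
x* = 6820/1570 = 4.34, y* = 3620/1570 = 2.31.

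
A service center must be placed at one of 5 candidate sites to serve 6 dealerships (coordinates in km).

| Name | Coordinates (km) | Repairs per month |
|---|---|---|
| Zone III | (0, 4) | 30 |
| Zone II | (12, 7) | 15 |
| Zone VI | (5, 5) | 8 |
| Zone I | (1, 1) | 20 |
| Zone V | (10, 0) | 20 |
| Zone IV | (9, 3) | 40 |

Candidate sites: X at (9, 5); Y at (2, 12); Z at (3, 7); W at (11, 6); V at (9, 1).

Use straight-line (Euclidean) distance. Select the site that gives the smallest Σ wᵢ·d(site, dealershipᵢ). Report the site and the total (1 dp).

Total weighted distance at each candidate:
  X (9, 5): total = 718.6
  Y (2, 12): total = 1441.4
  Z (3, 7): total = 897.8
  W (11, 6): total = 894.8
  V (9, 1): total = 698.8
Minimum is at V with total 698.8 km.

V, total 698.8 km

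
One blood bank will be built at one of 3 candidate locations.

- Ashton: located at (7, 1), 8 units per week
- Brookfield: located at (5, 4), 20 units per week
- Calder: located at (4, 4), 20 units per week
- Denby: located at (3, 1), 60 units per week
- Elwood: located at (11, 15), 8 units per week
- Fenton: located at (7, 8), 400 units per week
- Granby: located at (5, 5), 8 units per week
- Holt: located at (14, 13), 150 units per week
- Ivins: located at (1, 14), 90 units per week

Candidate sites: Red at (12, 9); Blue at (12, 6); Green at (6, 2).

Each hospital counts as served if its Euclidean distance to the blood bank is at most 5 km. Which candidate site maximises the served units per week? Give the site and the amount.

Coverage radius r = 5 km; a point is covered iff (Δx)²+(Δy)² ≤ 5² = 25.
  Red (12, 9): covers {Holt} → 150
  Blue (12, 6): covers {none} → 0
  Green (6, 2): covers {Ashton, Brookfield, Calder, Denby, Granby} → 116
Maximum coverage at Red: 150 units per week.

Red, covering 150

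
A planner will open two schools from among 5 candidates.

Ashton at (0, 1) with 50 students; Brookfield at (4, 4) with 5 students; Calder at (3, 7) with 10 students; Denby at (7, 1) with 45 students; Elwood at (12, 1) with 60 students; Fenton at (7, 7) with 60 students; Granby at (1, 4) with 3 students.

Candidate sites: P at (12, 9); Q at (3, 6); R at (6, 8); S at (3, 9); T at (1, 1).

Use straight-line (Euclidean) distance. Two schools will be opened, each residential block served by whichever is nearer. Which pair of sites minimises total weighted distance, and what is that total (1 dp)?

Evaluate every pair (each demand assigned to the nearer of the two):
  {R, T}: total = 1019.9
  {Q, T}: total = 1214.8
  {P, T}: total = 1216.6
  {Q, R}: total = 1247.4
  {S, T}: total = 1298.5
  {P, Q}: total = 1336.7
  {P, R}: total = 1417.2
  {R, S}: total = 1441.9
  {Q, S}: total = 1474.5
  {P, S}: total = 1639.7
Best pair: {R, T} with total 1019.9.

{R, T}, total 1019.9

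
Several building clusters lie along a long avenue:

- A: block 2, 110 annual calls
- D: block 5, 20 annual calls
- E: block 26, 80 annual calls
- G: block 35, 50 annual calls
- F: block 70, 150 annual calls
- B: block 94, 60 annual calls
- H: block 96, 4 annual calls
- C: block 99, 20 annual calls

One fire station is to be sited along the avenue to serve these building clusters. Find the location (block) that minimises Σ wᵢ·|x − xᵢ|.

x = 35

For a sum of weighted absolute distances on a line, the optimum is the weighted median (not the mean). Total weight W = 494; half-weight = 247.
Sort by position and accumulate weight:
  block 2 (A, w=110) → cum 110
  block 5 (D, w=20) → cum 130
  block 26 (E, w=80) → cum 210
  block 35 (G, w=50) → cum 260  ≥ 247 → median here
  block 70 (F, w=150) → cum 410
  block 94 (B, w=60) → cum 470
  block 96 (H, w=4) → cum 474
  block 99 (C, w=20) → cum 494
Optimal location: block 35.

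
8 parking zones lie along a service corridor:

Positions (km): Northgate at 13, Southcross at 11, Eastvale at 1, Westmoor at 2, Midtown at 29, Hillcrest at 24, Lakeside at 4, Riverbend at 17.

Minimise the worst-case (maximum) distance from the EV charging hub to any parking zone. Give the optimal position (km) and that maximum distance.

location 15, max distance 14

The 1-center on a line is the midpoint of the two extreme points: leftmost at 1, rightmost at 29.
Optimal location = (1 + 29)/2 = 15; maximum distance = (29 − 1)/2 = 14.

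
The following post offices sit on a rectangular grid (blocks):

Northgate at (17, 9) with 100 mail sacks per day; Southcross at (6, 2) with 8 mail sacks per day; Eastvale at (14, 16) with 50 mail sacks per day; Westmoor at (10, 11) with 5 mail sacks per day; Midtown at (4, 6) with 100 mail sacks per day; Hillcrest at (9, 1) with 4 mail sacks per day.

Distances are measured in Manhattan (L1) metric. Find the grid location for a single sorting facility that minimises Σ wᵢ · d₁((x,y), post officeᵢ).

Manhattan distance separates: Σwᵢ(|x−xᵢ|+|y−yᵢ|) = Σwᵢ|x−xᵢ| + Σwᵢ|y−yᵢ|, so x and y are optimised independently as 1-D weighted medians.
Total weight W = 267; half = 133.5.
x-coordinate, sorted with cumulative weight:
  x=4 (Midtown, w=100) cum 100
  x=6 (Southcross, w=8) cum 108
  x=9 (Hillcrest, w=4) cum 112
  x=10 (Westmoor, w=5) cum 117
  x=14 (Eastvale, w=50) cum 167  ← median
  x=17 (Northgate, w=100) cum 267
⇒ x* = 14
y-coordinate, sorted with cumulative weight:
  y=1 (Hillcrest, w=4) cum 4
  y=2 (Southcross, w=8) cum 12
  y=6 (Midtown, w=100) cum 112
  y=9 (Northgate, w=100) cum 212  ← median
  y=11 (Westmoor, w=5) cum 217
  y=16 (Eastvale, w=50) cum 267
⇒ y* = 9

(14, 9)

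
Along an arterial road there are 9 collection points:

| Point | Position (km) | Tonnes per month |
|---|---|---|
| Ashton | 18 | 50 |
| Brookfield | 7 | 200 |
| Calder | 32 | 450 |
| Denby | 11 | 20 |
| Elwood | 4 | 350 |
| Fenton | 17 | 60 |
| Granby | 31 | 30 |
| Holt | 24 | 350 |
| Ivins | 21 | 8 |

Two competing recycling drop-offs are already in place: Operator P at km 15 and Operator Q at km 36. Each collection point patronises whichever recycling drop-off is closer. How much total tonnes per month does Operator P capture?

1038

The indifferent point is the midpoint (15+36)/2 = 25.5; collection points left of it (closer to Operator P at 15) go to Operator P, those right go to Operator Q.
  Elwood at 4 (w=350) → Operator P
  Brookfield at 7 (w=200) → Operator P
  Denby at 11 (w=20) → Operator P
  Fenton at 17 (w=60) → Operator P
  Ashton at 18 (w=50) → Operator P
  Ivins at 21 (w=8) → Operator P
  Holt at 24 (w=350) → Operator P
  Granby at 31 (w=30) → Operator Q
  Calder at 32 (w=450) → Operator Q
Operator P captures 1038; Operator Q captures 480.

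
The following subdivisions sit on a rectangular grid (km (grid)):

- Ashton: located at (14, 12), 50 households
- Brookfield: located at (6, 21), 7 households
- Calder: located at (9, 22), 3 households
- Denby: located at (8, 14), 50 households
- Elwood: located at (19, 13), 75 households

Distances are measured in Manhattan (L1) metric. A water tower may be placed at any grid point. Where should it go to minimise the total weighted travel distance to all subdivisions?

(14, 13)

Manhattan distance separates: Σwᵢ(|x−xᵢ|+|y−yᵢ|) = Σwᵢ|x−xᵢ| + Σwᵢ|y−yᵢ|, so x and y are optimised independently as 1-D weighted medians.
Total weight W = 185; half = 92.5.
x-coordinate, sorted with cumulative weight:
  x=6 (Brookfield, w=7) cum 7
  x=8 (Denby, w=50) cum 57
  x=9 (Calder, w=3) cum 60
  x=14 (Ashton, w=50) cum 110  ← median
  x=19 (Elwood, w=75) cum 185
⇒ x* = 14
y-coordinate, sorted with cumulative weight:
  y=12 (Ashton, w=50) cum 50
  y=13 (Elwood, w=75) cum 125  ← median
  y=14 (Denby, w=50) cum 175
  y=21 (Brookfield, w=7) cum 182
  y=22 (Calder, w=3) cum 185
⇒ y* = 13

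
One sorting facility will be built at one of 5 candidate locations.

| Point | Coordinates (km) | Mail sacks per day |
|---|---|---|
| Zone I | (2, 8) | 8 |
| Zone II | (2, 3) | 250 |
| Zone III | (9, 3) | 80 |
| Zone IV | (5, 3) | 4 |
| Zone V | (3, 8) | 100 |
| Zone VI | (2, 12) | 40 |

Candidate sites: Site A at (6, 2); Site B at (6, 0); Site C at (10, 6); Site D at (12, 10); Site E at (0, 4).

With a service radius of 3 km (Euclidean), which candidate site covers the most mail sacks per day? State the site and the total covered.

Coverage radius r = 3 km; a point is covered iff (Δx)²+(Δy)² ≤ 3² = 9.
  Site A (6, 2): covers {Zone IV} → 4
  Site B (6, 0): covers {none} → 0
  Site C (10, 6): covers {none} → 0
  Site D (12, 10): covers {none} → 0
  Site E (0, 4): covers {Zone II} → 250
Maximum coverage at Site E: 250 mail sacks per day.

Site E, covering 250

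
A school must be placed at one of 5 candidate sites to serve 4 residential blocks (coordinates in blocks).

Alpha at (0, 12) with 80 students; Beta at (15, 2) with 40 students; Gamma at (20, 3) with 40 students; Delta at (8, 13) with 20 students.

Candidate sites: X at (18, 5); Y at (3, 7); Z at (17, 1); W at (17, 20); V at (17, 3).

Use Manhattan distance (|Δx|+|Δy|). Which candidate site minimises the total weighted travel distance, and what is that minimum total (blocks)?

Total weighted distance at each candidate:
  X (18, 5): total = 2760
  Y (3, 7): total = 2380
  Z (17, 1): total = 2980
  W (17, 20): total = 3920
  V (17, 3): total = 2700
Minimum is at Y with total 2380 blocks.

Y, total 2380 blocks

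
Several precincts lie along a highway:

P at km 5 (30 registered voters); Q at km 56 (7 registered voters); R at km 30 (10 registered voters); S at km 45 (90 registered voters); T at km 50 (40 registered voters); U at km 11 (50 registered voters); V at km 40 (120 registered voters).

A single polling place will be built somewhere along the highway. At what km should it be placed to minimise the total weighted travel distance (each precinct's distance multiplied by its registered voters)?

x = 40

For a sum of weighted absolute distances on a line, the optimum is the weighted median (not the mean). Total weight W = 347; half-weight = 173.5.
Sort by position and accumulate weight:
  km 5 (P, w=30) → cum 30
  km 11 (U, w=50) → cum 80
  km 30 (R, w=10) → cum 90
  km 40 (V, w=120) → cum 210  ≥ 173.5 → median here
  km 45 (S, w=90) → cum 300
  km 50 (T, w=40) → cum 340
  km 56 (Q, w=7) → cum 347
Optimal location: km 40.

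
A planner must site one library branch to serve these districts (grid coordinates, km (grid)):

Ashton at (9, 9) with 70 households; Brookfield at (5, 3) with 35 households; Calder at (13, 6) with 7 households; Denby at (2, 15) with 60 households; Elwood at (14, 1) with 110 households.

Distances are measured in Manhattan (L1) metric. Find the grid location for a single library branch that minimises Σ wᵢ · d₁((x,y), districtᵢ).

Manhattan distance separates: Σwᵢ(|x−xᵢ|+|y−yᵢ|) = Σwᵢ|x−xᵢ| + Σwᵢ|y−yᵢ|, so x and y are optimised independently as 1-D weighted medians.
Total weight W = 282; half = 141.
x-coordinate, sorted with cumulative weight:
  x=2 (Denby, w=60) cum 60
  x=5 (Brookfield, w=35) cum 95
  x=9 (Ashton, w=70) cum 165  ← median
  x=13 (Calder, w=7) cum 172
  x=14 (Elwood, w=110) cum 282
⇒ x* = 9
y-coordinate, sorted with cumulative weight:
  y=1 (Elwood, w=110) cum 110
  y=3 (Brookfield, w=35) cum 145  ← median
  y=6 (Calder, w=7) cum 152
  y=9 (Ashton, w=70) cum 222
  y=15 (Denby, w=60) cum 282
⇒ y* = 3

(9, 3)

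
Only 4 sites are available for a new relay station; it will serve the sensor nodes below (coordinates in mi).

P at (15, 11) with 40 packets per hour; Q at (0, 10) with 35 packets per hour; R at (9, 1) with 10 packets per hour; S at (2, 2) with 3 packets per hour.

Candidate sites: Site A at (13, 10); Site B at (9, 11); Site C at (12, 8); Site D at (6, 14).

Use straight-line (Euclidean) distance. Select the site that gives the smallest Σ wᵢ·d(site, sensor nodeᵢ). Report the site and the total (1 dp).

Site A, total 683.7 mi

Total weighted distance at each candidate:
  Site A (13, 10): total = 683.7
  Site B (9, 11): total = 691.1
  Site C (12, 8): total = 706.6
  Site D (6, 14): total = 803.2
Minimum is at Site A with total 683.7 mi.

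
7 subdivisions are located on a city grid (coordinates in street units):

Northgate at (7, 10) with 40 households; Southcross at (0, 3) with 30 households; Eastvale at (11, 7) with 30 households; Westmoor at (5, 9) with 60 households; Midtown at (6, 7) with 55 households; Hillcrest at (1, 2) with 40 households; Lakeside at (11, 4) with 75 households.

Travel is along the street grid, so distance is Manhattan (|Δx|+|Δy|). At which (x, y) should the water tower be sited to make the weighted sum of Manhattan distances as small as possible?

(6, 7)

Manhattan distance separates: Σwᵢ(|x−xᵢ|+|y−yᵢ|) = Σwᵢ|x−xᵢ| + Σwᵢ|y−yᵢ|, so x and y are optimised independently as 1-D weighted medians.
Total weight W = 330; half = 165.
x-coordinate, sorted with cumulative weight:
  x=0 (Southcross, w=30) cum 30
  x=1 (Hillcrest, w=40) cum 70
  x=5 (Westmoor, w=60) cum 130
  x=6 (Midtown, w=55) cum 185  ← median
  x=7 (Northgate, w=40) cum 225
  x=11 (Eastvale, w=30) cum 255
  x=11 (Lakeside, w=75) cum 330
⇒ x* = 6
y-coordinate, sorted with cumulative weight:
  y=2 (Hillcrest, w=40) cum 40
  y=3 (Southcross, w=30) cum 70
  y=4 (Lakeside, w=75) cum 145
  y=7 (Eastvale, w=30) cum 175  ← median
  y=7 (Midtown, w=55) cum 230
  y=9 (Westmoor, w=60) cum 290
  y=10 (Northgate, w=40) cum 330
⇒ y* = 7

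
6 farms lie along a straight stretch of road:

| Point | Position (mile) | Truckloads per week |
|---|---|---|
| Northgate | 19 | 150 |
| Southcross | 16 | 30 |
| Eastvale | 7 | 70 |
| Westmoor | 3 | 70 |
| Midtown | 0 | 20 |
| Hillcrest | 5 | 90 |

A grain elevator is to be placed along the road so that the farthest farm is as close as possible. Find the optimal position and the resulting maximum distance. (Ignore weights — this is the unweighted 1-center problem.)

The 1-center on a line is the midpoint of the two extreme points: leftmost at 0, rightmost at 19.
Optimal location = (0 + 19)/2 = 9.5; maximum distance = (19 − 0)/2 = 9.5.

location 9.5, max distance 9.5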